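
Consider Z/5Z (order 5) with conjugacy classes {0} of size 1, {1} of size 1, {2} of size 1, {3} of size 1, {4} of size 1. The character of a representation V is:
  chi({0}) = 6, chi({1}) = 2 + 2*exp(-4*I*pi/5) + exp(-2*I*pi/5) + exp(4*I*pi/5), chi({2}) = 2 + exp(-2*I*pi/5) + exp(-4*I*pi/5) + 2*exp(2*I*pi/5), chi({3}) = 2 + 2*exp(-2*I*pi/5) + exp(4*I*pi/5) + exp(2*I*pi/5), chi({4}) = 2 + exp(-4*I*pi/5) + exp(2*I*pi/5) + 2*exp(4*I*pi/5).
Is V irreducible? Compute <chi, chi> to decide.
Not irreducible (reducible): <chi, chi> = 10 > 1.

Derivation: <chi, chi> = (1/|G|) sum_C |C| * |chi(C)|^2 = (1/5)[1*|6|^2 + 1*|2 + 2*exp(-4*I*pi/5) + exp(-2*I*pi/5) + exp(4*I*pi/5)|^2 + 1*|2 + exp(-2*I*pi/5) + exp(-4*I*pi/5) + 2*exp(2*I*pi/5)|^2 + 1*|2 + 2*exp(-2*I*pi/5) + exp(4*I*pi/5) + exp(2*I*pi/5)|^2 + 1*|2 + exp(-4*I*pi/5) + exp(2*I*pi/5) + 2*exp(4*I*pi/5)|^2]
  = (1/5)[(36) + (10 + 6*exp(-2*I*pi/5) + 7*exp(-4*I*pi/5) + 7*exp(4*I*pi/5) + 6*exp(2*I*pi/5)) + (10 + 7*exp(-2*I*pi/5) + 6*exp(-4*I*pi/5) + 6*exp(4*I*pi/5) + 7*exp(2*I*pi/5)) + (10 + 7*exp(-2*I*pi/5) + 6*exp(-4*I*pi/5) + 6*exp(4*I*pi/5) + 7*exp(2*I*pi/5)) + (10 + 6*exp(-2*I*pi/5) + 7*exp(-4*I*pi/5) + 7*exp(4*I*pi/5) + 6*exp(2*I*pi/5))] = 50/5 = 10.
(Exp terms are combined using exp(i*s)*conj(exp(i*t)) = exp(i*(s-t)), and sums of them are collapsed using the identity that for every m > 1 the m distinct m-th roots of unity sum to 0, e.g. 1 + exp(2*I*pi/3) + exp(-2*I*pi/3) = 0.)
A character is irreducible iff <chi, chi> = 1, so this representation is reducible.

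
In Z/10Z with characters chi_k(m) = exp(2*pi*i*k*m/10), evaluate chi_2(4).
chi_2(4) = zeta_10^8 = exp(-2*I*pi/5)

Argument: chi_2(4) = zeta_10^(2*4) = zeta_10^8. Since zeta_10^10 = 1, this equals zeta_10^8 = exp(2*pi*i*8/10) = exp(-2*I*pi/5).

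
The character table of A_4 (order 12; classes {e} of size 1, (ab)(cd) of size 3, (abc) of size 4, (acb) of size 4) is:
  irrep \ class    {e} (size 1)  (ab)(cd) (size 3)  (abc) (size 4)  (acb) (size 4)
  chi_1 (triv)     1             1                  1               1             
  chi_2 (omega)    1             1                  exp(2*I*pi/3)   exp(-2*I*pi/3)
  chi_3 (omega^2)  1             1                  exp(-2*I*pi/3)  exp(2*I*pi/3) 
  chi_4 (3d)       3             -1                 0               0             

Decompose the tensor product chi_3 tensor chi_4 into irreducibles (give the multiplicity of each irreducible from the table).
chi_3 tensor chi_4 = chi_4 (all other irreducibles have multiplicity 0).

Derivation: The character of a tensor product is the pointwise product (chi_3 * chi_4)(C) = chi_3(C) * chi_4(C):
  {e}: (1)*(3), (ab)(cd): (1)*(-1), (abc): (exp(-2*I*pi/3))*(0), (acb): (exp(2*I*pi/3))*(0)
so (chi_3 * chi_4) takes values
  {e} -> 3, (ab)(cd) -> -1, (abc) -> 0, (acb) -> 0.
Now take the inner product of this character with each irreducible chi from the table, <chi_3*chi_4, chi> = (1/12) sum_C |C| (chi_3*chi_4)(C) conj(chi(C)):
  <chi_3*chi_4, chi_1> = (1/12)[1*(3)*conj(1) + 3*(-1)*conj(1) + 4*(0)*conj(1) + 4*(0)*conj(1)]
      = (1/12)[(3) + (-3) + (0) + (0)] = 0/12 = 0
  <chi_3*chi_4, chi_2> = (1/12)[1*(3)*conj(1) + 3*(-1)*conj(1) + 4*(0)*conj(exp(2*I*pi/3)) + 4*(0)*conj(exp(-2*I*pi/3))]
      = (1/12)[(3) + (-3) + (0) + (0)] = 0/12 = 0
  <chi_3*chi_4, chi_3> = (1/12)[1*(3)*conj(1) + 3*(-1)*conj(1) + 4*(0)*conj(exp(-2*I*pi/3)) + 4*(0)*conj(exp(2*I*pi/3))]
      = (1/12)[(3) + (-3) + (0) + (0)] = 0/12 = 0
  <chi_3*chi_4, chi_4> = (1/12)[1*(3)*conj(3) + 3*(-1)*conj(-1) + 4*(0)*conj(0) + 4*(0)*conj(0)]
      = (1/12)[(9) + (3) + (0) + (0)] = 12/12 = 1
(Exp terms are combined using exp(i*s)*conj(exp(i*t)) = exp(i*(s-t)), and sums of them are collapsed using the identity that for every m > 1 the m distinct m-th roots of unity sum to 0, e.g. 1 + exp(2*I*pi/3) + exp(-2*I*pi/3) = 0.)
Hence the multiplicities are chi_4: 1. Dimension check: dim(chi_3)*dim(chi_4) = 1*3 = 3 and sum (mult * dim) = 1*3 = 3.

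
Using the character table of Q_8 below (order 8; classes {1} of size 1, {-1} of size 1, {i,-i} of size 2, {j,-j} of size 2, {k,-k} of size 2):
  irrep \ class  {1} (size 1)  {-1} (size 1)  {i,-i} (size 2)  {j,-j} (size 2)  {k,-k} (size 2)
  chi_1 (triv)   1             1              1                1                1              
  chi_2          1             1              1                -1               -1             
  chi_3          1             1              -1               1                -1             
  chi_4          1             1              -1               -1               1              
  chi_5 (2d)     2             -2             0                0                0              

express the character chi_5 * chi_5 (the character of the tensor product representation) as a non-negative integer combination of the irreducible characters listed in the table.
chi_5 tensor chi_5 = chi_1 + chi_2 + chi_3 + chi_4 (all other irreducibles have multiplicity 0).

Proof sketch: The character of a tensor product is the pointwise product (chi_5 * chi_5)(C) = chi_5(C) * chi_5(C):
  {1}: (2)*(2), {-1}: (-2)*(-2), {i,-i}: (0)*(0), {j,-j}: (0)*(0), {k,-k}: (0)*(0)
so (chi_5 * chi_5) takes values
  {1} -> 4, {-1} -> 4, {i,-i} -> 0, {j,-j} -> 0, {k,-k} -> 0.
Now take the inner product of this character with each irreducible chi from the table, <chi_5*chi_5, chi> = (1/8) sum_C |C| (chi_5*chi_5)(C) conj(chi(C)):
  <chi_5*chi_5, chi_1> = (1/8)[1*(4)*conj(1) + 1*(4)*conj(1) + 2*(0)*conj(1) + 2*(0)*conj(1) + 2*(0)*conj(1)]
      = (1/8)[(4) + (4) + (0) + (0) + (0)] = 8/8 = 1
  <chi_5*chi_5, chi_2> = (1/8)[1*(4)*conj(1) + 1*(4)*conj(1) + 2*(0)*conj(1) + 2*(0)*conj(-1) + 2*(0)*conj(-1)]
      = (1/8)[(4) + (4) + (0) + (0) + (0)] = 8/8 = 1
  <chi_5*chi_5, chi_3> = (1/8)[1*(4)*conj(1) + 1*(4)*conj(1) + 2*(0)*conj(-1) + 2*(0)*conj(1) + 2*(0)*conj(-1)]
      = (1/8)[(4) + (4) + (0) + (0) + (0)] = 8/8 = 1
  <chi_5*chi_5, chi_4> = (1/8)[1*(4)*conj(1) + 1*(4)*conj(1) + 2*(0)*conj(-1) + 2*(0)*conj(-1) + 2*(0)*conj(1)]
      = (1/8)[(4) + (4) + (0) + (0) + (0)] = 8/8 = 1
  <chi_5*chi_5, chi_5> = (1/8)[1*(4)*conj(2) + 1*(4)*conj(-2) + 2*(0)*conj(0) + 2*(0)*conj(0) + 2*(0)*conj(0)]
      = (1/8)[(8) + (-8) + (0) + (0) + (0)] = 0/8 = 0
Hence the multiplicities are chi_1: 1, chi_2: 1, chi_3: 1, chi_4: 1. Dimension check: dim(chi_5)*dim(chi_5) = 2*2 = 4 and sum (mult * dim) = 1*1 + 1*1 + 1*1 + 1*1 = 4.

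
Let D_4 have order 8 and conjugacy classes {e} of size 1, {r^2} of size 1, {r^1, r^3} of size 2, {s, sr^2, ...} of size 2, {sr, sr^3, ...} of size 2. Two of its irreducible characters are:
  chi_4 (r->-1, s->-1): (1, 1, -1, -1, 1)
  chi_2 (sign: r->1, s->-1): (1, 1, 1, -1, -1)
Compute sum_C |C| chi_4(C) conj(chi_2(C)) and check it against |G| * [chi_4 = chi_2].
Sum = 0; so <chi_4, chi_2> = 0 (distinct irreducibles are orthogonal).

Argument: Compute term by term over conjugacy classes (|C| * chi_4(C) * conj(chi_2(C))):
  1*(1)*conj(1) + 1*(1)*conj(1) + 2*(-1)*conj(1) + 2*(-1)*conj(-1) + 2*(1)*conj(-1)
  = (1) + (1) + (-2) + (2) + (-2)
  = 0.
Dividing by |G| = 8 gives 0/8 = 0, matching the row-orthogonality relation <chi_4, chi_2> = [chi_4 = chi_2].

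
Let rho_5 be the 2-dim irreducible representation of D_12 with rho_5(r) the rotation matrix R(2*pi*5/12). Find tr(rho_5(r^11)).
chi_{rho_5}(r^11) = 2*cos(2*pi*5*11/12) = -sqrt(3)

Why: rho_5(r^11) is rotation by angle 2*pi*5*11/12, whose trace is 2*cos(2*pi*5*11/12) = -sqrt(3).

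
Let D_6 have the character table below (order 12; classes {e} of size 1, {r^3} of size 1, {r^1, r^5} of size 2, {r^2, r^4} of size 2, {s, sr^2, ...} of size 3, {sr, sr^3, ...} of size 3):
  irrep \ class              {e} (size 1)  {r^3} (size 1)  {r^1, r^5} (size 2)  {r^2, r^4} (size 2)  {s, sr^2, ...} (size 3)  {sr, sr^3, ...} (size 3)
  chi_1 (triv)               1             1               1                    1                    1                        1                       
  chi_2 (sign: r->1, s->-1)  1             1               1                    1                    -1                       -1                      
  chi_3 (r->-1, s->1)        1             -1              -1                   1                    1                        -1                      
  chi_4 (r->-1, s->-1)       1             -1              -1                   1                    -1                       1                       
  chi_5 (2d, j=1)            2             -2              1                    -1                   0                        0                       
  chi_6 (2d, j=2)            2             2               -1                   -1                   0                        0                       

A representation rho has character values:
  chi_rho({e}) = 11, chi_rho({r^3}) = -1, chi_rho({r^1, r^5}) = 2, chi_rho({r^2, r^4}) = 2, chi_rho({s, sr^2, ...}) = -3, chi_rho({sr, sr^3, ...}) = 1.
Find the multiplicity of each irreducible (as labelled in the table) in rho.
Multiplicities: chi_1: 1, chi_2: 2, chi_3: 0, chi_4: 2, chi_5: 2, chi_6: 1.

Explanation: Use <chi_rho, chi> = (1/|G|) sum_C |C| * chi_rho(C) * conj(chi(C)) with |G| = 12 for each irreducible chi in the table:
  <chi_rho, chi_1> = (1/12)[1*(11)*conj(1) + 1*(-1)*conj(1) + 2*(2)*conj(1) + 2*(2)*conj(1) + 3*(-3)*conj(1) + 3*(1)*conj(1)]
      = (1/12)[(11) + (-1) + (4) + (4) + (-9) + (3)] = 12/12 = 1
  <chi_rho, chi_2> = (1/12)[1*(11)*conj(1) + 1*(-1)*conj(1) + 2*(2)*conj(1) + 2*(2)*conj(1) + 3*(-3)*conj(-1) + 3*(1)*conj(-1)]
      = (1/12)[(11) + (-1) + (4) + (4) + (9) + (-3)] = 24/12 = 2
  <chi_rho, chi_3> = (1/12)[1*(11)*conj(1) + 1*(-1)*conj(-1) + 2*(2)*conj(-1) + 2*(2)*conj(1) + 3*(-3)*conj(1) + 3*(1)*conj(-1)]
      = (1/12)[(11) + (1) + (-4) + (4) + (-9) + (-3)] = 0/12 = 0
  <chi_rho, chi_4> = (1/12)[1*(11)*conj(1) + 1*(-1)*conj(-1) + 2*(2)*conj(-1) + 2*(2)*conj(1) + 3*(-3)*conj(-1) + 3*(1)*conj(1)]
      = (1/12)[(11) + (1) + (-4) + (4) + (9) + (3)] = 24/12 = 2
  <chi_rho, chi_5> = (1/12)[1*(11)*conj(2) + 1*(-1)*conj(-2) + 2*(2)*conj(1) + 2*(2)*conj(-1) + 3*(-3)*conj(0) + 3*(1)*conj(0)]
      = (1/12)[(22) + (2) + (4) + (-4) + (0) + (0)] = 24/12 = 2
  <chi_rho, chi_6> = (1/12)[1*(11)*conj(2) + 1*(-1)*conj(2) + 2*(2)*conj(-1) + 2*(2)*conj(-1) + 3*(-3)*conj(0) + 3*(1)*conj(0)]
      = (1/12)[(22) + (-2) + (-4) + (-4) + (0) + (0)] = 12/12 = 1
Dimension check: dim(rho) = sum (mult * dim) = 1*1 + 2*1 + 0*1 + 2*1 + 2*2 + 1*2 = 11 = chi_rho(e) = 11.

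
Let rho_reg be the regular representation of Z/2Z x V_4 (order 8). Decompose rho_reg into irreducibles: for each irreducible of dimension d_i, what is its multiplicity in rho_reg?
Each irreducible V_i of dimension d_i appears with multiplicity d_i, i.e. rho_reg = (direct sum over all irreducibles V_i) d_i V_i. The irreducible dimensions for Z/2Z x V_4 are 1, 1, 1, 1, 1, 1, 1, 1: 8 irreducibles of dimension 1, each with multiplicity 1. Total dimension 8*1*1 = 8 = |G|.

Reasoning: General theorem: in the regular representation of a finite group G, each irreducible appears with multiplicity equal to its dimension. Check: dim(rho_reg) = sum d_i^2 = 1 + 1 + 1 + 1 + 1 + 1 + 1 + 1 = 8 = |G|.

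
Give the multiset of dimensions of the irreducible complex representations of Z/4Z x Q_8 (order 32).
Dimensions: 1, 1, 1, 1, 1, 1, 1, 1, 1, 1, 1, 1, 1, 1, 1, 1, 2, 2, 2, 2

Why: There are 20 irreducibles (= number of conjugacy classes). Their dimensions d_i satisfy sum d_i^2 = |G| = 32: 1 + 1 + 1 + 1 + 1 + 1 + 1 + 1 + 1 + 1 + 1 + 1 + 1 + 1 + 1 + 1 + 4 + 4 + 4 + 4 = 32. (For the product with Z/4Z: each of the 4 1-dim characters of Z/4Z tensors with each irrep of Q_8, giving 4 copies of each Q_8-dimension.)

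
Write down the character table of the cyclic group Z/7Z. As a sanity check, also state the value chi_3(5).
Character table of Z/7Z (irreps indexed chi_0,...,chi_6 with chi_k(m) = zeta_7^(k*m), zeta_7 = exp(2*pi*i/7)):
  irrep \ class  {0} (size 1)  {1} (size 1)    {2} (size 1)    {3} (size 1)    {4} (size 1)    {5} (size 1)    {6} (size 1)  
  chi_0          1             1               1               1               1               1               1             
  chi_1          1             exp(2*I*pi/7)   exp(4*I*pi/7)   exp(6*I*pi/7)   exp(-6*I*pi/7)  exp(-4*I*pi/7)  exp(-2*I*pi/7)
  chi_2          1             exp(4*I*pi/7)   exp(-6*I*pi/7)  exp(-2*I*pi/7)  exp(2*I*pi/7)   exp(6*I*pi/7)   exp(-4*I*pi/7)
  chi_3          1             exp(6*I*pi/7)   exp(-2*I*pi/7)  exp(4*I*pi/7)   exp(-4*I*pi/7)  exp(2*I*pi/7)   exp(-6*I*pi/7)
  chi_4          1             exp(-6*I*pi/7)  exp(2*I*pi/7)   exp(-4*I*pi/7)  exp(4*I*pi/7)   exp(-2*I*pi/7)  exp(6*I*pi/7) 
  chi_5          1             exp(-4*I*pi/7)  exp(6*I*pi/7)   exp(2*I*pi/7)   exp(-2*I*pi/7)  exp(-6*I*pi/7)  exp(4*I*pi/7) 
  chi_6          1             exp(-2*I*pi/7)  exp(-4*I*pi/7)  exp(-6*I*pi/7)  exp(6*I*pi/7)   exp(4*I*pi/7)   exp(2*I*pi/7) 

Spot check: chi_3(5) = zeta_7^(3*5) = zeta_7^15 = exp(2*I*pi/7).

Z/7Z is abelian, so all 7 irreducible complex representations are 1-dimensional. They are given by chi_k(m) = zeta_7^(k*m) for k = 0,...,6. Row orthogonality: sum_m chi_k(m) conj(chi_l(m)) = 7 * [k = l].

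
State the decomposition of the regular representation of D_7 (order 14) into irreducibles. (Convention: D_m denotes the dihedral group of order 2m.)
Each irreducible V_i of dimension d_i appears with multiplicity d_i, i.e. rho_reg = (direct sum over all irreducibles V_i) d_i V_i. The irreducible dimensions for D_7 are 1, 1, 2, 2, 2: 2 irreducibles of dimension 1, each with multiplicity 1; 3 irreducibles of dimension 2, each with multiplicity 2. Total dimension 2*1*1 + 3*2*2 = 14 = |G|.

Justification: General theorem: in the regular representation of a finite group G, each irreducible appears with multiplicity equal to its dimension. Check: dim(rho_reg) = sum d_i^2 = 1 + 1 + 4 + 4 + 4 = 14 = |G|.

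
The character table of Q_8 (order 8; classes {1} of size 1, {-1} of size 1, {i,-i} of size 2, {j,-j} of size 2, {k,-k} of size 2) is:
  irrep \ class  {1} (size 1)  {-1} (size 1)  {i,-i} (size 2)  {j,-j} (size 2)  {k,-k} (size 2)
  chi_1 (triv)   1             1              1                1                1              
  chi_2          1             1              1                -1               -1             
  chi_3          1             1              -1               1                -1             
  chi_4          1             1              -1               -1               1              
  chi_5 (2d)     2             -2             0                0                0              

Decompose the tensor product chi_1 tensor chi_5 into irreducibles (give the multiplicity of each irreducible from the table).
chi_1 tensor chi_5 = chi_5 (all other irreducibles have multiplicity 0).

The character of a tensor product is the pointwise product (chi_1 * chi_5)(C) = chi_1(C) * chi_5(C):
  {1}: (1)*(2), {-1}: (1)*(-2), {i,-i}: (1)*(0), {j,-j}: (1)*(0), {k,-k}: (1)*(0)
so (chi_1 * chi_5) takes values
  {1} -> 2, {-1} -> -2, {i,-i} -> 0, {j,-j} -> 0, {k,-k} -> 0.
Now take the inner product of this character with each irreducible chi from the table, <chi_1*chi_5, chi> = (1/8) sum_C |C| (chi_1*chi_5)(C) conj(chi(C)):
  <chi_1*chi_5, chi_1> = (1/8)[1*(2)*conj(1) + 1*(-2)*conj(1) + 2*(0)*conj(1) + 2*(0)*conj(1) + 2*(0)*conj(1)]
      = (1/8)[(2) + (-2) + (0) + (0) + (0)] = 0/8 = 0
  <chi_1*chi_5, chi_2> = (1/8)[1*(2)*conj(1) + 1*(-2)*conj(1) + 2*(0)*conj(1) + 2*(0)*conj(-1) + 2*(0)*conj(-1)]
      = (1/8)[(2) + (-2) + (0) + (0) + (0)] = 0/8 = 0
  <chi_1*chi_5, chi_3> = (1/8)[1*(2)*conj(1) + 1*(-2)*conj(1) + 2*(0)*conj(-1) + 2*(0)*conj(1) + 2*(0)*conj(-1)]
      = (1/8)[(2) + (-2) + (0) + (0) + (0)] = 0/8 = 0
  <chi_1*chi_5, chi_4> = (1/8)[1*(2)*conj(1) + 1*(-2)*conj(1) + 2*(0)*conj(-1) + 2*(0)*conj(-1) + 2*(0)*conj(1)]
      = (1/8)[(2) + (-2) + (0) + (0) + (0)] = 0/8 = 0
  <chi_1*chi_5, chi_5> = (1/8)[1*(2)*conj(2) + 1*(-2)*conj(-2) + 2*(0)*conj(0) + 2*(0)*conj(0) + 2*(0)*conj(0)]
      = (1/8)[(4) + (4) + (0) + (0) + (0)] = 8/8 = 1
Hence the multiplicities are chi_5: 1. Dimension check: dim(chi_1)*dim(chi_5) = 1*2 = 2 and sum (mult * dim) = 1*2 = 2.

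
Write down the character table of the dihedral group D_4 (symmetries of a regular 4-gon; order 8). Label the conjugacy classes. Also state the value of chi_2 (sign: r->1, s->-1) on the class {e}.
Conjugacy classes: {e} of size 1, {r^2} of size 1, {r^1, r^3} of size 2, {s, sr^2, ...} of size 2, {sr, sr^3, ...} of size 2.
Character table:
  irrep \ class              {e} (size 1)  {r^2} (size 1)  {r^1, r^3} (size 2)  {s, sr^2, ...} (size 2)  {sr, sr^3, ...} (size 2)
  chi_1 (triv)               1             1               1                    1                        1                       
  chi_2 (sign: r->1, s->-1)  1             1               1                    -1                       -1                      
  chi_3 (r->-1, s->1)        1             1               -1                   1                        -1                      
  chi_4 (r->-1, s->-1)       1             1               -1                   -1                       1                       
  chi_5 (2d, j=1)            2             -2              0                    0                        0                       

Spot check: chi_2 (sign: r->1, s->-1) on {e} = 1.

Solution. D_4 has order 2*4 = 8 with 5 conjugacy classes, hence 5 irreducibles. Sum of squared dims 1 + 1 + 1 + 1 + 4 = 8 = |G|. Linear characters come from the abelianisation; the 2-dimensional irreps have character r^k -> 2*cos(2*pi*j*k/4), reflections -> 0.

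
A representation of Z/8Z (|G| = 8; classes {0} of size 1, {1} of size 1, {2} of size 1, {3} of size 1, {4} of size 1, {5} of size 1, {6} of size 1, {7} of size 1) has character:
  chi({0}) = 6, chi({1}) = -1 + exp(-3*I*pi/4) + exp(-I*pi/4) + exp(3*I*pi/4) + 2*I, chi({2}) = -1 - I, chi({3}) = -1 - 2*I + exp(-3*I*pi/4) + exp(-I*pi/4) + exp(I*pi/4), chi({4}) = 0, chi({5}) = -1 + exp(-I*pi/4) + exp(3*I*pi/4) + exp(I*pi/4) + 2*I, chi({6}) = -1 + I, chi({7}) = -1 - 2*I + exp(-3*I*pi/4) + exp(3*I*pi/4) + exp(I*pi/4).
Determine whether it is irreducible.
Not irreducible (reducible): <chi, chi> = 8 > 1.

Working: <chi, chi> = (1/|G|) sum_C |C| * |chi(C)|^2 = (1/8)[1*|6|^2 + 1*|-1 + exp(-3*I*pi/4) + exp(-I*pi/4) + exp(3*I*pi/4) + 2*I|^2 + 1*|-1 - I|^2 + 1*|-1 - 2*I + exp(-3*I*pi/4) + exp(-I*pi/4) + exp(I*pi/4)|^2 + 1*|0|^2 + 1*|-1 + exp(-I*pi/4) + exp(3*I*pi/4) + exp(I*pi/4) + 2*I|^2 + 1*|-1 + I|^2 + 1*|-1 - 2*I + exp(-3*I*pi/4) + exp(3*I*pi/4) + exp(I*pi/4)|^2]
  = (1/8)[(36) + (6 - 3*exp(I*pi/4) - exp(-I*pi/4) - 2*exp(-3*I*pi/4)) + (2) + (6 - 2*exp(I*pi/4) - exp(3*I*pi/4) - 3*exp(-3*I*pi/4)) + (0) + (6 - 2*exp(I*pi/4) - exp(3*I*pi/4) - 3*exp(-3*I*pi/4)) + (2) + (6 - 3*exp(I*pi/4) - exp(-I*pi/4) - 2*exp(-3*I*pi/4))] = 64/8 = 8.
(Exp terms are combined using exp(i*s)*conj(exp(i*t)) = exp(i*(s-t)), and sums of them are collapsed using the identity that for every m > 1 the m distinct m-th roots of unity sum to 0, e.g. 1 + exp(2*I*pi/3) + exp(-2*I*pi/3) = 0.)
A character is irreducible iff <chi, chi> = 1, so this representation is reducible.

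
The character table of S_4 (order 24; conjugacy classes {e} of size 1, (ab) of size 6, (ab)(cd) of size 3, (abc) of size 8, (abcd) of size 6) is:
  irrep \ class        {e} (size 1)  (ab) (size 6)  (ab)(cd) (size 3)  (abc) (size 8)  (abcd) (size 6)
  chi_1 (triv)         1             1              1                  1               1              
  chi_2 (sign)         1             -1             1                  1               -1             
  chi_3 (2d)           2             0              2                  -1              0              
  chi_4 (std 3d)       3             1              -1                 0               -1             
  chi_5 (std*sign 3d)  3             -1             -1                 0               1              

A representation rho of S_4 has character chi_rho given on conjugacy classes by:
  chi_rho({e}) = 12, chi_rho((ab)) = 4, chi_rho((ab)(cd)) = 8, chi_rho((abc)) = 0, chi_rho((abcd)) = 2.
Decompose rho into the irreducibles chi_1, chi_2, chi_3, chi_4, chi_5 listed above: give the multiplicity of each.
Multiplicities: chi_1: 3, chi_2: 0, chi_3: 3, chi_4: 1, chi_5: 0.

Reasoning: Use <chi_rho, chi> = (1/|G|) sum_C |C| * chi_rho(C) * conj(chi(C)) with |G| = 24 for each irreducible chi in the table:
  <chi_rho, chi_1> = (1/24)[1*(12)*conj(1) + 6*(4)*conj(1) + 3*(8)*conj(1) + 8*(0)*conj(1) + 6*(2)*conj(1)]
      = (1/24)[(12) + (24) + (24) + (0) + (12)] = 72/24 = 3
  <chi_rho, chi_2> = (1/24)[1*(12)*conj(1) + 6*(4)*conj(-1) + 3*(8)*conj(1) + 8*(0)*conj(1) + 6*(2)*conj(-1)]
      = (1/24)[(12) + (-24) + (24) + (0) + (-12)] = 0/24 = 0
  <chi_rho, chi_3> = (1/24)[1*(12)*conj(2) + 6*(4)*conj(0) + 3*(8)*conj(2) + 8*(0)*conj(-1) + 6*(2)*conj(0)]
      = (1/24)[(24) + (0) + (48) + (0) + (0)] = 72/24 = 3
  <chi_rho, chi_4> = (1/24)[1*(12)*conj(3) + 6*(4)*conj(1) + 3*(8)*conj(-1) + 8*(0)*conj(0) + 6*(2)*conj(-1)]
      = (1/24)[(36) + (24) + (-24) + (0) + (-12)] = 24/24 = 1
  <chi_rho, chi_5> = (1/24)[1*(12)*conj(3) + 6*(4)*conj(-1) + 3*(8)*conj(-1) + 8*(0)*conj(0) + 6*(2)*conj(1)]
      = (1/24)[(36) + (-24) + (-24) + (0) + (12)] = 0/24 = 0
Dimension check: dim(rho) = sum (mult * dim) = 3*1 + 0*1 + 3*2 + 1*3 + 0*3 = 12 = chi_rho(e) = 12.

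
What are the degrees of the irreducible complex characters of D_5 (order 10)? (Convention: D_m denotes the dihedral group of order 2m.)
Dimensions: 1, 1, 2, 2

Working: There are 4 irreducibles (= number of conjugacy classes). Their dimensions d_i satisfy sum d_i^2 = |G| = 10: 1 + 1 + 4 + 4 = 10.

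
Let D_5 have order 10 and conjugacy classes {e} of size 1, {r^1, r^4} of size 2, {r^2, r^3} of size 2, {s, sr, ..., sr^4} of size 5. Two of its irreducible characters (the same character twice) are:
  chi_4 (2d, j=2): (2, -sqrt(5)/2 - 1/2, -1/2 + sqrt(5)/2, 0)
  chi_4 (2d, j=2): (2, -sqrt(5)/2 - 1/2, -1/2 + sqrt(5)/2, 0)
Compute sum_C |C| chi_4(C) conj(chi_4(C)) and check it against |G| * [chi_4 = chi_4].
Sum = 10 = |G| = 10; so <chi_4, chi_4> = 1 (norm-1 confirms irreducibility).

Proof sketch: Compute term by term over conjugacy classes (|C| * chi_4(C) * conj(chi_4(C))):
  1*(2)*conj(2) + 2*(-sqrt(5)/2 - 1/2)*conj(-sqrt(5)/2 - 1/2) + 2*(-1/2 + sqrt(5)/2)*conj(-1/2 + sqrt(5)/2) + 5*(0)*conj(0)
  = (4) + (sqrt(5) + 3) + (3 - sqrt(5)) + (0)
  = 10.
Dividing by |G| = 10 gives 10/10 = 1, matching the row-orthogonality relation <chi_4, chi_4> = [chi_4 = chi_4].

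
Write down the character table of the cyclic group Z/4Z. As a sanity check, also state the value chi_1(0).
Character table of Z/4Z (irreps indexed chi_0,...,chi_3 with chi_k(m) = zeta_4^(k*m), zeta_4 = exp(2*pi*i/4)):
  irrep \ class  {0} (size 1)  {1} (size 1)  {2} (size 1)  {3} (size 1)
  chi_0          1             1             1             1           
  chi_1          1             I             -1            -I          
  chi_2          1             -1            1             -1          
  chi_3          1             -I            -1            I           

Spot check: chi_1(0) = zeta_4^(1*0) = zeta_4^0 = 1.

Z/4Z is abelian, so all 4 irreducible complex representations are 1-dimensional. They are given by chi_k(m) = zeta_4^(k*m) for k = 0,...,3. Row orthogonality: sum_m chi_k(m) conj(chi_l(m)) = 4 * [k = l].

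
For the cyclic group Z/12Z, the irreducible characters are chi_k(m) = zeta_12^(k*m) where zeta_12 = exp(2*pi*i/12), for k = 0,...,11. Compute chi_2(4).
chi_2(4) = zeta_12^8 = exp(-2*I*pi/3)

Details: chi_2(4) = zeta_12^(2*4) = zeta_12^8. Since zeta_12^12 = 1, this equals zeta_12^8 = exp(2*pi*i*8/12) = exp(-2*I*pi/3).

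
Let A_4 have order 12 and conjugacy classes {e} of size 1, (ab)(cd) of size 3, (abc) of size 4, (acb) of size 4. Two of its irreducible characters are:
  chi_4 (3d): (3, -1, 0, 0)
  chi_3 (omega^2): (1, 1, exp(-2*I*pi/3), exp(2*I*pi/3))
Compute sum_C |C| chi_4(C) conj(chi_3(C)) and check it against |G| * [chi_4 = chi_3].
Sum = 0; so <chi_4, chi_3> = 0 (distinct irreducibles are orthogonal).

Argument: Compute term by term over conjugacy classes (|C| * chi_4(C) * conj(chi_3(C))):
  1*(3)*conj(1) + 3*(-1)*conj(1) + 4*(0)*conj(exp(-2*I*pi/3)) + 4*(0)*conj(exp(2*I*pi/3))
  = (3) + (-3) + (0) + (0)
  = 0.
(Exp terms are combined using exp(i*s)*conj(exp(i*t)) = exp(i*(s-t)), and sums of them are collapsed using the identity that for every m > 1 the m distinct m-th roots of unity sum to 0, e.g. 1 + exp(2*I*pi/3) + exp(-2*I*pi/3) = 0.)
Dividing by |G| = 12 gives 0/12 = 0, matching the row-orthogonality relation <chi_4, chi_3> = [chi_4 = chi_3].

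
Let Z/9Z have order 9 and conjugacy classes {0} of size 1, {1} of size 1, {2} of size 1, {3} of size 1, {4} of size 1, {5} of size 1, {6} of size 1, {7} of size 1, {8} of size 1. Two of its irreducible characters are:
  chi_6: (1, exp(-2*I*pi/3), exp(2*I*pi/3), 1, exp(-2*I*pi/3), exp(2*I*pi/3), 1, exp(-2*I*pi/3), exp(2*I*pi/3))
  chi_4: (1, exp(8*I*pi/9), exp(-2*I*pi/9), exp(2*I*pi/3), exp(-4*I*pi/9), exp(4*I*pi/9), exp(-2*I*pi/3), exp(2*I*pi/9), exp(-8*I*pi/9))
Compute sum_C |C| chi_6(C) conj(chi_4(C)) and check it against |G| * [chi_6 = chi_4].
Sum = 0; so <chi_6, chi_4> = 0 (distinct irreducibles are orthogonal).

Compute term by term over conjugacy classes (|C| * chi_6(C) * conj(chi_4(C))):
  1*(1)*conj(1) + 1*(exp(-2*I*pi/3))*conj(exp(8*I*pi/9)) + 1*(exp(2*I*pi/3))*conj(exp(-2*I*pi/9)) + 1*(1)*conj(exp(2*I*pi/3)) + 1*(exp(-2*I*pi/3))*conj(exp(-4*I*pi/9)) + 1*(exp(2*I*pi/3))*conj(exp(4*I*pi/9)) + 1*(1)*conj(exp(-2*I*pi/3)) + 1*(exp(-2*I*pi/3))*conj(exp(2*I*pi/9)) + 1*(exp(2*I*pi/3))*conj(exp(-8*I*pi/9))
  = (1) + (exp(4*I*pi/9)) + (exp(8*I*pi/9)) + (exp(-2*I*pi/3)) + (exp(-2*I*pi/9)) + (exp(2*I*pi/9)) + (exp(2*I*pi/3)) + (exp(-8*I*pi/9)) + (exp(-4*I*pi/9))
  = 0.
(Exp terms are combined using exp(i*s)*conj(exp(i*t)) = exp(i*(s-t)), and sums of them are collapsed using the identity that for every m > 1 the m distinct m-th roots of unity sum to 0, e.g. 1 + exp(2*I*pi/3) + exp(-2*I*pi/3) = 0.)
Dividing by |G| = 9 gives 0/9 = 0, matching the row-orthogonality relation <chi_6, chi_4> = [chi_6 = chi_4].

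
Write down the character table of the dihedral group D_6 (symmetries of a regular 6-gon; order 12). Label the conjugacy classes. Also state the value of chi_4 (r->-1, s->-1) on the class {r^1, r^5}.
Conjugacy classes: {e} of size 1, {r^3} of size 1, {r^1, r^5} of size 2, {r^2, r^4} of size 2, {s, sr^2, ...} of size 3, {sr, sr^3, ...} of size 3.
Character table:
  irrep \ class              {e} (size 1)  {r^3} (size 1)  {r^1, r^5} (size 2)  {r^2, r^4} (size 2)  {s, sr^2, ...} (size 3)  {sr, sr^3, ...} (size 3)
  chi_1 (triv)               1             1               1                    1                    1                        1                       
  chi_2 (sign: r->1, s->-1)  1             1               1                    1                    -1                       -1                      
  chi_3 (r->-1, s->1)        1             -1              -1                   1                    1                        -1                      
  chi_4 (r->-1, s->-1)       1             -1              -1                   1                    -1                       1                       
  chi_5 (2d, j=1)            2             -2              1                    -1                   0                        0                       
  chi_6 (2d, j=2)            2             2               -1                   -1                   0                        0                       

Spot check: chi_4 (r->-1, s->-1) on {r^1, r^5} = -1.

Solution. D_6 has order 2*6 = 12 with 6 conjugacy classes, hence 6 irreducibles. Sum of squared dims 1 + 1 + 1 + 1 + 4 + 4 = 12 = |G|. Linear characters come from the abelianisation; the 2-dimensional irreps have character r^k -> 2*cos(2*pi*j*k/6), reflections -> 0.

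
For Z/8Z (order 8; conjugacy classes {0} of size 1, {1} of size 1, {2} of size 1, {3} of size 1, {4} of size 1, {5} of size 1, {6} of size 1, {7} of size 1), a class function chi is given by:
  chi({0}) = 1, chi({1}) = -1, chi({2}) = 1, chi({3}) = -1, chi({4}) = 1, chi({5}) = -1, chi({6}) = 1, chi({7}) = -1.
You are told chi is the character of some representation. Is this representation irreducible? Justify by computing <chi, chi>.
Irreducible: <chi, chi> = 1.

Explanation: <chi, chi> = (1/|G|) sum_C |C| * |chi(C)|^2 = (1/8)[1*|1|^2 + 1*|-1|^2 + 1*|1|^2 + 1*|-1|^2 + 1*|1|^2 + 1*|-1|^2 + 1*|1|^2 + 1*|-1|^2]
  = (1/8)[(1) + (1) + (1) + (1) + (1) + (1) + (1) + (1)] = 8/8 = 1.
(Exp terms are combined using exp(i*s)*conj(exp(i*t)) = exp(i*(s-t)), and sums of them are collapsed using the identity that for every m > 1 the m distinct m-th roots of unity sum to 0, e.g. 1 + exp(2*I*pi/3) + exp(-2*I*pi/3) = 0.)
A character is irreducible iff <chi, chi> = 1, so this representation is irreducible.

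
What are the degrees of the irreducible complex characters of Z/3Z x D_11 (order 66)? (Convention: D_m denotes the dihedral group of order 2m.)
Dimensions: 1, 1, 1, 1, 1, 1, 2, 2, 2, 2, 2, 2, 2, 2, 2, 2, 2, 2, 2, 2, 2

Why: There are 21 irreducibles (= number of conjugacy classes). Their dimensions d_i satisfy sum d_i^2 = |G| = 66: 1 + 1 + 1 + 1 + 1 + 1 + 4 + 4 + 4 + 4 + 4 + 4 + 4 + 4 + 4 + 4 + 4 + 4 + 4 + 4 + 4 = 66. (For the product with Z/3Z: each of the 3 1-dim characters of Z/3Z tensors with each irrep of D_11, giving 3 copies of each D_11-dimension.)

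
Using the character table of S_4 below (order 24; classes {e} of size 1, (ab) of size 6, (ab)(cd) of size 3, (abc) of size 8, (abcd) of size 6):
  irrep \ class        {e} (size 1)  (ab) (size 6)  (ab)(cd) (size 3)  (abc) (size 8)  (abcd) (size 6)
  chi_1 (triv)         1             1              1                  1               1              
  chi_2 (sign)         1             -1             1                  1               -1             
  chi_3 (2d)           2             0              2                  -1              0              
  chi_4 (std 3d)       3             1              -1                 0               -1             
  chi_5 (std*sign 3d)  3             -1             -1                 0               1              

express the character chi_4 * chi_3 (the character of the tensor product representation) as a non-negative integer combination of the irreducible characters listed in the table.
chi_4 tensor chi_3 = chi_4 + chi_5 (all other irreducibles have multiplicity 0).

Justification: The character of a tensor product is the pointwise product (chi_4 * chi_3)(C) = chi_4(C) * chi_3(C):
  {e}: (3)*(2), (ab): (1)*(0), (ab)(cd): (-1)*(2), (abc): (0)*(-1), (abcd): (-1)*(0)
so (chi_4 * chi_3) takes values
  {e} -> 6, (ab) -> 0, (ab)(cd) -> -2, (abc) -> 0, (abcd) -> 0.
Now take the inner product of this character with each irreducible chi from the table, <chi_4*chi_3, chi> = (1/24) sum_C |C| (chi_4*chi_3)(C) conj(chi(C)):
  <chi_4*chi_3, chi_1> = (1/24)[1*(6)*conj(1) + 6*(0)*conj(1) + 3*(-2)*conj(1) + 8*(0)*conj(1) + 6*(0)*conj(1)]
      = (1/24)[(6) + (0) + (-6) + (0) + (0)] = 0/24 = 0
  <chi_4*chi_3, chi_2> = (1/24)[1*(6)*conj(1) + 6*(0)*conj(-1) + 3*(-2)*conj(1) + 8*(0)*conj(1) + 6*(0)*conj(-1)]
      = (1/24)[(6) + (0) + (-6) + (0) + (0)] = 0/24 = 0
  <chi_4*chi_3, chi_3> = (1/24)[1*(6)*conj(2) + 6*(0)*conj(0) + 3*(-2)*conj(2) + 8*(0)*conj(-1) + 6*(0)*conj(0)]
      = (1/24)[(12) + (0) + (-12) + (0) + (0)] = 0/24 = 0
  <chi_4*chi_3, chi_4> = (1/24)[1*(6)*conj(3) + 6*(0)*conj(1) + 3*(-2)*conj(-1) + 8*(0)*conj(0) + 6*(0)*conj(-1)]
      = (1/24)[(18) + (0) + (6) + (0) + (0)] = 24/24 = 1
  <chi_4*chi_3, chi_5> = (1/24)[1*(6)*conj(3) + 6*(0)*conj(-1) + 3*(-2)*conj(-1) + 8*(0)*conj(0) + 6*(0)*conj(1)]
      = (1/24)[(18) + (0) + (6) + (0) + (0)] = 24/24 = 1
Hence the multiplicities are chi_4: 1, chi_5: 1. Dimension check: dim(chi_4)*dim(chi_3) = 3*2 = 6 and sum (mult * dim) = 1*3 + 1*3 = 6.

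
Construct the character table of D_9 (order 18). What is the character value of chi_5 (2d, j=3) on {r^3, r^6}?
Conjugacy classes: {e} of size 1, {r^1, r^8} of size 2, {r^2, r^7} of size 2, {r^3, r^6} of size 2, {r^4, r^5} of size 2, {s, sr, ..., sr^8} of size 9.
Character table:
  irrep \ class              {e} (size 1)  {r^1, r^8} (size 2)  {r^2, r^7} (size 2)  {r^3, r^6} (size 2)  {r^4, r^5} (size 2)  {s, sr, ..., sr^8} (size 9)
  chi_1 (triv)               1             1                    1                    1                    1                    1                          
  chi_2 (sign: r->1, s->-1)  1             1                    1                    1                    1                    -1                         
  chi_3 (2d, j=1)            2             2*cos(2*pi/9)        2*cos(4*pi/9)        -1                   -2*cos(pi/9)         0                          
  chi_4 (2d, j=2)            2             2*cos(4*pi/9)        -2*cos(pi/9)         -1                   2*cos(2*pi/9)        0                          
  chi_5 (2d, j=3)            2             -1                   -1                   2                    -1                   0                          
  chi_6 (2d, j=4)            2             -2*cos(pi/9)         2*cos(2*pi/9)        -1                   2*cos(4*pi/9)        0                          

Spot check: chi_5 (2d, j=3) on {r^3, r^6} = 2.

Proof sketch: D_9 has order 2*9 = 18 with 6 conjugacy classes, hence 6 irreducibles. Sum of squared dims 1 + 1 + 4 + 4 + 4 + 4 = 18 = |G|. Linear characters come from the abelianisation; the 2-dimensional irreps have character r^k -> 2*cos(2*pi*j*k/9), reflections -> 0.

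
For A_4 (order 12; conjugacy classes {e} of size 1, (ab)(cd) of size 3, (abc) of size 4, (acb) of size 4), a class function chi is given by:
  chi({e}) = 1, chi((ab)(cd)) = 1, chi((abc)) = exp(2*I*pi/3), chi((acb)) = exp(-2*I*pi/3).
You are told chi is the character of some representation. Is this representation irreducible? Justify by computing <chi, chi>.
Irreducible: <chi, chi> = 1.

Argument: <chi, chi> = (1/|G|) sum_C |C| * |chi(C)|^2 = (1/12)[1*|1|^2 + 3*|1|^2 + 4*|exp(2*I*pi/3)|^2 + 4*|exp(-2*I*pi/3)|^2]
  = (1/12)[(1) + (3) + (4) + (4)] = 12/12 = 1.
(Exp terms are combined using exp(i*s)*conj(exp(i*t)) = exp(i*(s-t)), and sums of them are collapsed using the identity that for every m > 1 the m distinct m-th roots of unity sum to 0, e.g. 1 + exp(2*I*pi/3) + exp(-2*I*pi/3) = 0.)
A character is irreducible iff <chi, chi> = 1, so this representation is irreducible.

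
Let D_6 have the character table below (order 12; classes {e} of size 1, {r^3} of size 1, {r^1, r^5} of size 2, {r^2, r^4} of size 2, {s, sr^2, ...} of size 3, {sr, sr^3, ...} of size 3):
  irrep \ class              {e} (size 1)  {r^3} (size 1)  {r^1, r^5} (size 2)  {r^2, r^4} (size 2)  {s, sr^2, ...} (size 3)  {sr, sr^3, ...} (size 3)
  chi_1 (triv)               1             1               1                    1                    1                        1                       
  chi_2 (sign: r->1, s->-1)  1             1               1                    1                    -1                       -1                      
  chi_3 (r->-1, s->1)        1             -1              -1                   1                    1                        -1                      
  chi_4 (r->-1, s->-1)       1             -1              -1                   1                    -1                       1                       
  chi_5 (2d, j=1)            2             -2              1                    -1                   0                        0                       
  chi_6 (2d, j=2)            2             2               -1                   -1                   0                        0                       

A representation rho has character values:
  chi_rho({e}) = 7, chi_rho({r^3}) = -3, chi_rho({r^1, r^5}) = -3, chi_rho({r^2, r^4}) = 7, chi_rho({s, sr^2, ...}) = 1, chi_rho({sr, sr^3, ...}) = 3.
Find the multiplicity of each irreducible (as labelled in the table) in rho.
Multiplicities: chi_1: 2, chi_2: 0, chi_3: 2, chi_4: 3, chi_5: 0, chi_6: 0.

Working: Use <chi_rho, chi> = (1/|G|) sum_C |C| * chi_rho(C) * conj(chi(C)) with |G| = 12 for each irreducible chi in the table:
  <chi_rho, chi_1> = (1/12)[1*(7)*conj(1) + 1*(-3)*conj(1) + 2*(-3)*conj(1) + 2*(7)*conj(1) + 3*(1)*conj(1) + 3*(3)*conj(1)]
      = (1/12)[(7) + (-3) + (-6) + (14) + (3) + (9)] = 24/12 = 2
  <chi_rho, chi_2> = (1/12)[1*(7)*conj(1) + 1*(-3)*conj(1) + 2*(-3)*conj(1) + 2*(7)*conj(1) + 3*(1)*conj(-1) + 3*(3)*conj(-1)]
      = (1/12)[(7) + (-3) + (-6) + (14) + (-3) + (-9)] = 0/12 = 0
  <chi_rho, chi_3> = (1/12)[1*(7)*conj(1) + 1*(-3)*conj(-1) + 2*(-3)*conj(-1) + 2*(7)*conj(1) + 3*(1)*conj(1) + 3*(3)*conj(-1)]
      = (1/12)[(7) + (3) + (6) + (14) + (3) + (-9)] = 24/12 = 2
  <chi_rho, chi_4> = (1/12)[1*(7)*conj(1) + 1*(-3)*conj(-1) + 2*(-3)*conj(-1) + 2*(7)*conj(1) + 3*(1)*conj(-1) + 3*(3)*conj(1)]
      = (1/12)[(7) + (3) + (6) + (14) + (-3) + (9)] = 36/12 = 3
  <chi_rho, chi_5> = (1/12)[1*(7)*conj(2) + 1*(-3)*conj(-2) + 2*(-3)*conj(1) + 2*(7)*conj(-1) + 3*(1)*conj(0) + 3*(3)*conj(0)]
      = (1/12)[(14) + (6) + (-6) + (-14) + (0) + (0)] = 0/12 = 0
  <chi_rho, chi_6> = (1/12)[1*(7)*conj(2) + 1*(-3)*conj(2) + 2*(-3)*conj(-1) + 2*(7)*conj(-1) + 3*(1)*conj(0) + 3*(3)*conj(0)]
      = (1/12)[(14) + (-6) + (6) + (-14) + (0) + (0)] = 0/12 = 0
Dimension check: dim(rho) = sum (mult * dim) = 2*1 + 0*1 + 2*1 + 3*1 + 0*2 + 0*2 = 7 = chi_rho(e) = 7.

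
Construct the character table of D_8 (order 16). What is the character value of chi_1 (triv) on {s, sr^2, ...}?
Conjugacy classes: {e} of size 1, {r^4} of size 1, {r^1, r^7} of size 2, {r^2, r^6} of size 2, {r^3, r^5} of size 2, {s, sr^2, ...} of size 4, {sr, sr^3, ...} of size 4.
Character table:
  irrep \ class              {e} (size 1)  {r^4} (size 1)  {r^1, r^7} (size 2)  {r^2, r^6} (size 2)  {r^3, r^5} (size 2)  {s, sr^2, ...} (size 4)  {sr, sr^3, ...} (size 4)
  chi_1 (triv)               1             1               1                    1                    1                    1                        1                       
  chi_2 (sign: r->1, s->-1)  1             1               1                    1                    1                    -1                       -1                      
  chi_3 (r->-1, s->1)        1             1               -1                   1                    -1                   1                        -1                      
  chi_4 (r->-1, s->-1)       1             1               -1                   1                    -1                   -1                       1                       
  chi_5 (2d, j=1)            2             -2              sqrt(2)              0                    -sqrt(2)             0                        0                       
  chi_6 (2d, j=2)            2             2               0                    -2                   0                    0                        0                       
  chi_7 (2d, j=3)            2             -2              -sqrt(2)             0                    sqrt(2)              0                        0                       

Spot check: chi_1 (triv) on {s, sr^2, ...} = 1.

Derivation: D_8 has order 2*8 = 16 with 7 conjugacy classes, hence 7 irreducibles. Sum of squared dims 1 + 1 + 1 + 1 + 4 + 4 + 4 = 16 = |G|. Linear characters come from the abelianisation; the 2-dimensional irreps have character r^k -> 2*cos(2*pi*j*k/8), reflections -> 0.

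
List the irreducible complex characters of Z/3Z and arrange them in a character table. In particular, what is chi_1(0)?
Character table of Z/3Z (irreps indexed chi_0,...,chi_2 with chi_k(m) = zeta_3^(k*m), zeta_3 = exp(2*pi*i/3)):
  irrep \ class  {0} (size 1)  {1} (size 1)    {2} (size 1)  
  chi_0          1             1               1             
  chi_1          1             exp(2*I*pi/3)   exp(-2*I*pi/3)
  chi_2          1             exp(-2*I*pi/3)  exp(2*I*pi/3) 

Spot check: chi_1(0) = zeta_3^(1*0) = zeta_3^0 = 1.

Why: Z/3Z is abelian, so all 3 irreducible complex representations are 1-dimensional. They are given by chi_k(m) = zeta_3^(k*m) for k = 0,...,2. Row orthogonality: sum_m chi_k(m) conj(chi_l(m)) = 3 * [k = l].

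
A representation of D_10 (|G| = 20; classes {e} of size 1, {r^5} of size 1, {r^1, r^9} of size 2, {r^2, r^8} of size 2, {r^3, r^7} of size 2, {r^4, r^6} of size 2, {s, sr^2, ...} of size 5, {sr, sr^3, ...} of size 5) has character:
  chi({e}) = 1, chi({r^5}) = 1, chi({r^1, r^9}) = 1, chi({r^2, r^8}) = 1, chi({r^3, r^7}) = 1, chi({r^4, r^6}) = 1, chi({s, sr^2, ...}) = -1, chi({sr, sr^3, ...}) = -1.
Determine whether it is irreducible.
Irreducible: <chi, chi> = 1.

Argument: <chi, chi> = (1/|G|) sum_C |C| * |chi(C)|^2 = (1/20)[1*|1|^2 + 1*|1|^2 + 2*|1|^2 + 2*|1|^2 + 2*|1|^2 + 2*|1|^2 + 5*|-1|^2 + 5*|-1|^2]
  = (1/20)[(1) + (1) + (2) + (2) + (2) + (2) + (5) + (5)] = 20/20 = 1.
A character is irreducible iff <chi, chi> = 1, so this representation is irreducible.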